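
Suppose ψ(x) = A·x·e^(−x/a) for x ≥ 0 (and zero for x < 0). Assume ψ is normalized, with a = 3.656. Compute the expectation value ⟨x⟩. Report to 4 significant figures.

⟨x⟩ = ∫ x |ψ|² dx over the full domain.
Evaluating both integrals, ⟨x⟩ = 3·a/2.
Putting a = 3.656 gives 5.4840.

⟨x⟩ ≈ 5.484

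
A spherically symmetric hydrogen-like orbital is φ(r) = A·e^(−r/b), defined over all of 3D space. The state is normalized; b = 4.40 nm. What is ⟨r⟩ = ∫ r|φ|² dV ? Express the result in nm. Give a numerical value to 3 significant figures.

The expectation value is the |φ|²-weighted average of r: ∫ r|φ|² 4πr² dr.
Using ∫₀^∞ rⁿ e^(−αr) dr = n!/αⁿ⁺¹, evaluating both integrals, ⟨r⟩ = 3·b/2.
With b = 4.40, ⟨r⟩ = 6.600.

⟨r⟩ ≈ 6.60 nm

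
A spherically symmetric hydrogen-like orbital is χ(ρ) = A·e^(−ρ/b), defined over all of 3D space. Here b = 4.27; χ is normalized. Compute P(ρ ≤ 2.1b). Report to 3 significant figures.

Integrate the radial probability density 4πρ²|χ|² over ρ ≤ 2.1b.
A² is fixed by ∫₀^∞ 4πρ²|χ|² dρ = 1, i.e. A² = (π·b^3)^(−1).
In terms of u = ρ/b (A², 4π and the length scale all cancel between numerator and denominator), P = [∫_{0}^{2.1} u^2·e^(-2·u) du] / [∫_{0}^{∞} u^2·e^(-2·u) du].
An antiderivative of u^2·e^(-2·u) is -(2·u^2 + 2·u + 1)·e^(-2·u)/4; evaluating from 0 to 2.1 gives 1/4 - 701·e^(-21/5)/200, while the full integral is 1/4.
This evaluates to P = 0.7898.

P ≈ 0.790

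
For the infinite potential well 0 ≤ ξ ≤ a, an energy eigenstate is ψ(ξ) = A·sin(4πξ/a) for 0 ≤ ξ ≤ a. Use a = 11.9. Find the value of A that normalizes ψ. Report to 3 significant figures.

A ≈ 0.410

Require ∫ |ψ|² dξ = 1 over the whole domain.
With ψ = A·sin(4πξ/a), the integral evaluates to A²·[a/2].
Hence A² = 1/[a/2].
With a = 11.9: A² = 0.1681 and A = 0.4100.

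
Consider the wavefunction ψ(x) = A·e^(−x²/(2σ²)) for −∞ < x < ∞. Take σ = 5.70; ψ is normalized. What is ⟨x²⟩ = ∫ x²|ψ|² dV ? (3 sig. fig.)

By definition ⟨x²⟩ = ∫ x^2 |ψ(x)|² dx.
Differentiating ∫e^(−αx²) dx = √(π/α) under α to get the higher moments, since the A² factors cancel between numerator and denominator, ⟨x²⟩ = σ^2/2.
With σ = 5.70, ⟨x^2⟩ = 16.25.

⟨x^2⟩ ≈ 16.2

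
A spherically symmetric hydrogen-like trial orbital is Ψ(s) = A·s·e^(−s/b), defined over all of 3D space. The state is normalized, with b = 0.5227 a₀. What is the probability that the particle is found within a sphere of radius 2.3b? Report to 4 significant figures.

P ≈ 0.4868

P = ∫ |Ψ|² 4πs² ds over s ≤ 2.3b.
A² is fixed by ∫₀^∞ 4πs²|Ψ|² ds = 1, i.e. A² = (3·π·b^5)^(−1).
Let u = s/b; then A², 4π and the length scale all cancel, so P = ∫_{0}^{2.3} u^4·e^(-2·u) du ÷ ∫_{0}^{∞} u^4·e^(-2·u) du.
With ∫ u^4·e^(-2·u) du = -(u^4/2 + u^3 + 3·u^2/2 + 3·u/2 + 3/4)·e^(-2·u) + C, the region integral is ≈ 0.365074 and the full one is 3/4.
This evaluates to P = 0.48677.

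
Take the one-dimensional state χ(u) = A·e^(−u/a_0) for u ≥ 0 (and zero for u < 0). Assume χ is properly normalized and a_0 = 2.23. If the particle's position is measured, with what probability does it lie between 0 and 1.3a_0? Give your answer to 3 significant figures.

P ≈ 0.926

The probability is P = ∫ |χ|² du over [0, 1.3a_0].
With A² fixed by ∫|χ|² = 1, i.e. A² = (a_0/2)^(−1), substitute and integrate.
In terms of t = u/a_0 (A² and the length scale cancel between numerator and denominator), P = [∫_{0}^{1.3} e^(-2·t) dt] / [∫_{0}^{∞} e^(-2·t) dt].
Using ∫ e^(-2·t) dt = -e^(-2·t)/2, the numerator is 1/2 - e^(-13/5)/2 and the denominator is 1/2.
Taking the ratio, P = 0.9257.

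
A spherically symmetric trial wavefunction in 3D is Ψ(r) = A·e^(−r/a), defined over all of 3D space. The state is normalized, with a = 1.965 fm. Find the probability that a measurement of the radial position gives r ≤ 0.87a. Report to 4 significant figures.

P ≈ 0.2534

P = ∫ |Ψ|² 4πr² dr over r ≤ 0.87a.
The full normalization integral is A²·[π·a^3] = 1, fixing A².
Substituting u = r/a, A², 4π and the length scale all cancel in the ratio: P = ∫_{0}^{0.87} u^2·e^(-2·u) du / ∫_{0}^{∞} u^2·e^(-2·u) du.
An antiderivative of u^2·e^(-2·u) is -(2·u^2 + 2·u + 1)·e^(-2·u)/4; evaluating from 0 to 0.87 gives ≈ 0.0633428, while the full integral is 1/4.
This evaluates to P = 0.25337.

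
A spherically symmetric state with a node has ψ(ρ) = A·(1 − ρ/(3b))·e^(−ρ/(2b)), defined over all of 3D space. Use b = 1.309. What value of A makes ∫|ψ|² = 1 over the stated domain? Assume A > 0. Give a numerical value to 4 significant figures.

A ≈ 0.2307

Require ∫ |ψ|² 4πρ² dρ = 1 over the whole domain.
The angular integral contributes 4π, leaving ∫₀^∞ ρ²|ψ|² dρ.
∫|ψ|² 4πρ² dρ = A²·(8·π·b^3/3).
Hence A² = 1/[8·π·b^3/3].
Substituting b = 1.309 gives A² = 0.053218, so A = 0.23069.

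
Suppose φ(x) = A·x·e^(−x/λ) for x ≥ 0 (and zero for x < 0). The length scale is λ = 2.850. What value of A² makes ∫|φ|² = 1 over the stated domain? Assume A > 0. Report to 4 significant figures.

We need A² ∫|f|² dx = 1, taking the integral from 0 to ∞.
Recall ∫₀^∞ x^m e^(−x/β) dx = m!·β^(m+1), the integral (without the A² prefactor) comes out to λ^3/4.
Setting this equal to 1 gives A² = 1/(λ^3/4).
Plugging in λ = 2.850 yields A = 0.41568.

A^2 ≈ 0.1728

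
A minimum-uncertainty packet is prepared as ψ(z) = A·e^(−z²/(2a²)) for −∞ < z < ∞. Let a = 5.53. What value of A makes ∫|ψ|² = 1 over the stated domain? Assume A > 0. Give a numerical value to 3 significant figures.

Normalization requires ∫|ψ|² dz = 1, integrated from −∞ to ∞.
With ψ = A·e^(−z²/(2a²)), the integral evaluates to A²·[√(π)·a].
So A² = (√(π)·a)^(−1).
Plugging in a = 5.53 yields A = 0.3194.

A ≈ 0.319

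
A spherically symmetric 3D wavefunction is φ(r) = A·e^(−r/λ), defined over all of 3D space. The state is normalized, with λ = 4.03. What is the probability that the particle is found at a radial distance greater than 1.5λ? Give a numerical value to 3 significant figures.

P ≈ 0.423

With dV = 4πr²dr, the probability is ∫|φ|² dV over r > 1.5λ.
Normalization gives A² = 1/(π·λ^3).
Let u = r/λ; then A², 4π and the length scale all cancel, so P = ∫_{1.5}^{∞} u^2·e^(-2·u) du ÷ ∫_{0}^{∞} u^2·e^(-2·u) du.
With ∫ u^2·e^(-2·u) du = -(2·u^2 + 2·u + 1)·e^(-2·u)/4 + C, the region integral is 17·e^(-3)/8 and the full one is 1/4.
The region integral divided by the full integral gives P = 0.4232.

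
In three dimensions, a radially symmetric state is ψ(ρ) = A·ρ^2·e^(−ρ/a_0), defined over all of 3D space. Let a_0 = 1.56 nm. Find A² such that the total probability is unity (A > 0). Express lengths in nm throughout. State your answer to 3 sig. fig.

The normalization condition is ∫|ψ|² 4πρ² dρ = 1 from 0 to ∞.
In 3D with spherical symmetry the volume element is 4πρ² dρ.
Using ∫₀^∞ ρⁿ e^(−αρ) dρ = n!/αⁿ⁺¹, with ψ = A·ρ^2·e^(−ρ/a_0), the integral evaluates to A²·[45·π·a_0^7/2].
Setting this equal to 1 gives A² = 1/(45·π·a_0^7/2).
Plugging in a_0 = 1.56 yields A = 0.02508.

A^2 ≈ 0.000629 nm^(-7)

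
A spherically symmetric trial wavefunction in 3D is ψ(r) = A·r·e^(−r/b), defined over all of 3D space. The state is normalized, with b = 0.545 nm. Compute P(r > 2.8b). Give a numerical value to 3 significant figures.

P ≈ 0.342

With dV = 4πr²dr, the probability is ∫|ψ|² dV over r > 2.8b.
A² is fixed by ∫₀^∞ 4πr²|ψ|² dr = 1, i.e. A² = (3·π·b^5)^(−1).
Let u = r/b; then A², 4π and the length scale all cancel, so P = ∫_{2.8}^{∞} u^4·e^(-2·u) du ÷ ∫_{0}^{∞} u^4·e^(-2·u) du.
Using ∫ u^4·e^(-2·u) du = -(u^4/2 + u^3 + 3·u^2/2 + 3·u/2 + 3/4)·e^(-2·u), the numerator is ≈ 0.25661 and the denominator is 3/4.
This evaluates to P = 0.3422.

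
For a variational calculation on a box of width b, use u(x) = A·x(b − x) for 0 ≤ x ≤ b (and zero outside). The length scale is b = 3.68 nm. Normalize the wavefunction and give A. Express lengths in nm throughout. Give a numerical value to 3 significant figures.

A ≈ 0.211 nm^(-5/2)

The normalization condition is ∫|u|² dx = 1 from 0 to b.
The integral (without the A² prefactor) comes out to b^5/30.
So A² = (b^5/30)^(−1).
With b = 3.68: A² = 0.04445 and A = 0.2108.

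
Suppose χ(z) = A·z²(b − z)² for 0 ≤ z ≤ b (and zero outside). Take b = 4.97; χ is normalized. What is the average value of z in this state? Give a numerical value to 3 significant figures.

⟨z⟩ = ∫ z |χ|² dz over the full domain.
The ratio of the moment integral to the normalization integral gives ⟨z⟩ = b/2.
With b = 4.97, ⟨z⟩ = 2.485.

⟨z⟩ ≈ 2.49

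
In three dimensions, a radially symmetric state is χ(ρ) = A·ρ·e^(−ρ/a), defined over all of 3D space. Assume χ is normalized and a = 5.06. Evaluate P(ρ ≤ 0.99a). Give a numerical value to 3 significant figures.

P = ∫ |χ|² 4πρ² dρ over ρ ≤ 0.99a.
Normalization gives A² = 1/(3·π·a^5).
In terms of u = ρ/a (A², 4π and the length scale all cancel between numerator and denominator), P = [∫_{0}^{0.99} u^4·e^(-2·u) du] / [∫_{0}^{∞} u^4·e^(-2·u) du].
With ∫ u^4·e^(-2·u) du = -(u^4/2 + u^3 + 3·u^2/2 + 3·u/2 + 3/4)·e^(-2·u) + C, the region integral is ≈ 0.038150 and the full one is 3/4.
Taking the ratio yields P = 0.05087.

P ≈ 0.0509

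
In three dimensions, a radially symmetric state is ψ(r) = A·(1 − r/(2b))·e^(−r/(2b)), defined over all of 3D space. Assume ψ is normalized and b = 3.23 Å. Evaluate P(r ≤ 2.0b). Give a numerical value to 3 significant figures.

P = ∫ |ψ|² 4πr² dr over r ≤ 2.0b.
Normalization gives A² = 1/(8·π·b^3).
Let u = r/b; then A², 4π and the length scale all cancel, so P = ∫_{0}^{2.0} u^2·(1 - u/2)^2·e^(-u) du ÷ ∫_{0}^{∞} u^2·(1 - u/2)^2·e^(-u) du.
With ∫ u^2·(1 - u/2)^2·e^(-u) du = -(u^4/4 + u^2 + 2·u + 2)·e^(-u) + C, the region integral is 2 - 14·e^(-2) and the full one is 2.
The region integral divided by the full integral gives P = 0.05265.

P ≈ 0.0527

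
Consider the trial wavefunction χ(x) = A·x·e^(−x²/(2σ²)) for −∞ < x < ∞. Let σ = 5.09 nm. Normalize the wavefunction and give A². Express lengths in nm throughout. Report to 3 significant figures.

Normalization requires ∫|χ|² dx = 1, integrated from −∞ to ∞.
Using the Gaussian integral ∫_{−∞}^{∞} e^(−αx²) dx = √(π/α), ∫|χ|² dx = A²·(√(π)·σ^3/2).
So A² = (√(π)·σ^3/2)^(−1).
With σ = 5.09: A² = 0.008557 and A = 0.09250.

A^2 ≈ 0.00856 nm^(-3)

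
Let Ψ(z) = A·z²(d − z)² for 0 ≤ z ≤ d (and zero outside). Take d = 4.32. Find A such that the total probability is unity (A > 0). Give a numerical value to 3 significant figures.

Require ∫ |Ψ|² dz = 1 over the whole domain.
Expanding the polynomial and integrating term by term, carrying out the integral gives A² · d^9/630.
Hence A² = 1/[d^9/630].
With d = 4.32: A² = 0.001202 and A = 0.03467.

A ≈ 0.0347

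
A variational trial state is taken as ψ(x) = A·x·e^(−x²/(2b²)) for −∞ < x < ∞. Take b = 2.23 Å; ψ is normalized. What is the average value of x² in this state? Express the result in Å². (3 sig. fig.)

By definition ⟨x²⟩ = ∫ x^2 |ψ(x)|² dx.
With ∫_{−∞}^{∞} x^(2m) e^(−αx²) dx = (2m−1)!!·√π / (2^m α^(m+1/2)), evaluating both integrals, ⟨x²⟩ = 3·b^2/2.
Putting b = 2.23 gives 7.459.

⟨x^2⟩ ≈ 7.46 Å^2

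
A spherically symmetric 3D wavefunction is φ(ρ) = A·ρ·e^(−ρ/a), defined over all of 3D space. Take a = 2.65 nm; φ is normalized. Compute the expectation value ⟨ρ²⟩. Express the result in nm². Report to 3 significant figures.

⟨ρ^2⟩ ≈ 52.7 nm^2

By definition ⟨ρ²⟩ = ∫ ρ^2 |φ(ρ)|² 4πρ² dρ.
Since the A² factors cancel between numerator and denominator, ⟨ρ²⟩ = 15·a^2/2.
Putting a = 2.65 gives 52.67.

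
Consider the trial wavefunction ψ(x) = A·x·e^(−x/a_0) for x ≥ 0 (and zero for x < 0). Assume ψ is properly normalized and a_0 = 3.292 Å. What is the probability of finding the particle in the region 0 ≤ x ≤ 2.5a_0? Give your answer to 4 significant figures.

The probability is P = ∫ |ψ|² dx over [0, 2.5a_0].
Since A² = 1/(a_0^3/4), this is the region integral divided by the full normalization integral.
Let u = x/a_0; then A² and the length scale cancel, so P = ∫_{0}^{2.5} u^2·e^(-2·u) du ÷ ∫_{0}^{∞} u^2·e^(-2·u) du.
Using ∫ u^2·e^(-2·u) du = -(2·u^2 + 2·u + 1)·e^(-2·u)/4, the numerator is 1/4 - 37·e^(-5)/8 and the denominator is 1/4.
The result is P = 0.87535.

P ≈ 0.8753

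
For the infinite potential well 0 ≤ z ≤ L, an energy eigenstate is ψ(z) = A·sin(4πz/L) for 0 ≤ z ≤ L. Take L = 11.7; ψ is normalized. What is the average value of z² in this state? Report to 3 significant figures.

⟨z^2⟩ ≈ 45.2

The expectation value is the |ψ|²-weighted average of z^2: ∫ z^2|ψ|² dz.
Since the A² factors cancel between numerator and denominator, ⟨z²⟩ = -L^2/(32·π^2) + L^2/3.
Putting L = 11.7 gives 45.20.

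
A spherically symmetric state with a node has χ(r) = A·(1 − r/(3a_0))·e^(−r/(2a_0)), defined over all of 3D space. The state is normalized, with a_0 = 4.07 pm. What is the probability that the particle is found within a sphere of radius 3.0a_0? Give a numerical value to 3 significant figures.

P ≈ 0.353

P = ∫ |χ|² 4πr² dr over r ≤ 3.0a_0.
Normalization gives A² = 1/(8·π·a_0^3/3).
Substituting u = r/a_0, A², 4π and the length scale all cancel in the ratio: P = ∫_{0}^{3.0} u^2·(1 - u/3)^2·e^(-u) du / ∫_{0}^{∞} u^2·(1 - u/3)^2·e^(-u) du.
Using ∫ u^2·(1 - u/3)^2·e^(-u) du = (-u^4 + 2·u^3 - 3·u^2 - 6·u - 6)·e^(-u)/9, the numerator is 2/3 - 26·e^(-3)/3 and the denominator is 2/3.
The region integral divided by the full integral gives P = 0.3528.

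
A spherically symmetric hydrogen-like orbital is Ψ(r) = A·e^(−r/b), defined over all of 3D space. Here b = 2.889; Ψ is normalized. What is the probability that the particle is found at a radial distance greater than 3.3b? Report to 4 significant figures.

P ≈ 0.03997

Integrate the radial probability density 4πr²|Ψ|² over r > 3.3b.
The full normalization integral is A²·[π·b^3] = 1, fixing A².
Let u = r/b; then A², 4π and the length scale all cancel, so P = ∫_{3.3}^{∞} u^2·e^(-2·u) du ÷ ∫_{0}^{∞} u^2·e^(-2·u) du.
An antiderivative of u^2·e^(-2·u) is -(2·u^2 + 2·u + 1)·e^(-2·u)/4; evaluating from 3.3 to ∞ gives 1469·e^(-33/5)/200, while the full integral is 1/4.
The region integral divided by the full integral gives P = 0.039968.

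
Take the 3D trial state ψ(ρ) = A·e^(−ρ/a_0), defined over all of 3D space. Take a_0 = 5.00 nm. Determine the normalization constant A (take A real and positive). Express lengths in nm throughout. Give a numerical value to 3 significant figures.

Require ∫ |ψ|² 4πρ² dρ = 1 over the whole domain.
In 3D with spherical symmetry the volume element is 4πρ² dρ.
Recall ∫₀^∞ ρ^m e^(−ρ/β) dρ = m!·β^(m+1), the integral (without the A² prefactor) comes out to π·a_0^3.
So A² = (π·a_0^3)^(−1).
Substituting a_0 = 5.00 gives A² = 0.002546, so A = 0.05046.

A ≈ 0.0505 nm^(-3/2)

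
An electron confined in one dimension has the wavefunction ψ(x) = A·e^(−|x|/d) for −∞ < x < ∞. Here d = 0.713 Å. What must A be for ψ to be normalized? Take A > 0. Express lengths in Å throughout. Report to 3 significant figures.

A ≈ 1.18 Å^(-1/2)

We need A² ∫|f|² dx = 1, taking the integral from −∞ to ∞.
∫|ψ|² dx = A²·(d).
With d = 0.713: A² = 1.403 and A = 1.184.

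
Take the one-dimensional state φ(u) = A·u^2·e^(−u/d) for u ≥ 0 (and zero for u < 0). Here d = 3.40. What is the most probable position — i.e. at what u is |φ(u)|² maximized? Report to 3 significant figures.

Differentiate |φ(u)|² with respect to u and set to zero.
This gives u = 2·d.
With d = 3.40, the most probable position is 6.800.

u ≈ 6.80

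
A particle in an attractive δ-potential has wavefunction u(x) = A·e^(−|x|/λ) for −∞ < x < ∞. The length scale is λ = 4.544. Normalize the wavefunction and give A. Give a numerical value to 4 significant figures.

The normalization condition is ∫|u|² dx = 1 from −∞ to ∞.
∫|u|² dx = A²·(λ).
So A² = (λ)^(−1).
With λ = 4.544: A² = 0.22007 and A = 0.46912.

A ≈ 0.4691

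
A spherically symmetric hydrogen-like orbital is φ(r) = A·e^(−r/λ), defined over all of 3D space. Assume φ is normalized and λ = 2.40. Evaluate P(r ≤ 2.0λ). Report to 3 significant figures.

Integrate the radial probability density 4πr²|φ|² over r ≤ 2.0λ.
Normalization gives A² = 1/(π·λ^3).
Substituting u = r/λ, A², 4π and the length scale all cancel in the ratio: P = ∫_{0}^{2.0} u^2·e^(-2·u) du / ∫_{0}^{∞} u^2·e^(-2·u) du.
Using ∫ u^2·e^(-2·u) du = -(2·u^2 + 2·u + 1)·e^(-2·u)/4, the numerator is 1/4 - 13·e^(-4)/4 and the denominator is 1/4.
Taking the ratio yields P = 0.7619.

P ≈ 0.762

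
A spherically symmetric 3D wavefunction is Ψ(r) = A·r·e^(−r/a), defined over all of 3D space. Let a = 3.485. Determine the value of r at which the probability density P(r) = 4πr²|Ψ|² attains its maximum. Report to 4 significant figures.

Differentiate P(r) = 4πr²|Ψ|² with respect to r and set to zero.
This gives r = 2·a.
With a = 3.485, the most probable radial distance is 6.9700.

r ≈ 6.970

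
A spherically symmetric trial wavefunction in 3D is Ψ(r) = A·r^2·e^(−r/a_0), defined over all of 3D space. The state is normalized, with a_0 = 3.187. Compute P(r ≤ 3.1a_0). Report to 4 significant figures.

With dV = 4πr²dr, the probability is ∫|Ψ|² dV over r ≤ 3.1a_0.
A² is fixed by ∫₀^∞ 4πr²|Ψ|² dr = 1, i.e. A² = (45·π·a_0^7/2)^(−1).
In terms of u = r/a_0 (A², 4π and the length scale all cancel between numerator and denominator), P = [∫_{0}^{3.1} u^6·e^(-2·u) du] / [∫_{0}^{∞} u^6·e^(-2·u) du].
An antiderivative of u^6·e^(-2·u) is -(4·u^6 + 12·u^5 + 30·u^4 + 60·u^3 + 90·u^2 + 90·u + 45)·e^(-2·u)/8; evaluating from 0 to 3.1 gives ≈ 2.39505, while the full integral is 45/8.
Taking the ratio yields P = 0.42579.

P ≈ 0.4258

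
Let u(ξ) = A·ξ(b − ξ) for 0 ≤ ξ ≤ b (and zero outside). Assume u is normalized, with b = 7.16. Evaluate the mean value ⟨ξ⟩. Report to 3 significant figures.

⟨ξ⟩ ≈ 3.58

The expectation value is the |u|²-weighted average of ξ: ∫ ξ|u|² dξ.
Evaluating both integrals, ⟨ξ⟩ = b/2.
With b = 7.16, ⟨ξ⟩ = 3.580.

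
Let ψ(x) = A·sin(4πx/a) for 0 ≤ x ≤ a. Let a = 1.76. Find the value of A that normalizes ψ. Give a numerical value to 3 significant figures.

Require ∫ |ψ|² dx = 1 over the whole domain.
∫|ψ|² dx = A²·(a/2).
Hence A² = 1/[a/2].
With a = 1.76: A² = 1.136 and A = 1.066.

A ≈ 1.07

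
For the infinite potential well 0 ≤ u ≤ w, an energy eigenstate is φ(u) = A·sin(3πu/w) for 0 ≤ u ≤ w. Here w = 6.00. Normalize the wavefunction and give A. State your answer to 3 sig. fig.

Normalization requires ∫|φ|² du = 1, integrated from 0 to w.
With ∫₀^w sin²(nπu/w) du = w/2, carrying out the integral gives A² · w/2.
So A² = (w/2)^(−1).
Plugging in w = 6.00 yields A = 0.5774.

A ≈ 0.577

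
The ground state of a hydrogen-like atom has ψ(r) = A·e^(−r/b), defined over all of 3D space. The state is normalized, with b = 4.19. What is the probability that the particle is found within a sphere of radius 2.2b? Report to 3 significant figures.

P ≈ 0.815

Integrate the radial probability density 4πr²|ψ|² over r ≤ 2.2b.
The full normalization integral is A²·[π·b^3] = 1, fixing A².
Let u = r/b; then A², 4π and the length scale all cancel, so P = ∫_{0}^{2.2} u^2·e^(-2·u) du ÷ ∫_{0}^{∞} u^2·e^(-2·u) du.
Using ∫ u^2·e^(-2·u) du = -(2·u^2 + 2·u + 1)·e^(-2·u)/4, the numerator is 1/4 - 377·e^(-22/5)/100 and the denominator is 1/4.
This evaluates to P = 0.8149.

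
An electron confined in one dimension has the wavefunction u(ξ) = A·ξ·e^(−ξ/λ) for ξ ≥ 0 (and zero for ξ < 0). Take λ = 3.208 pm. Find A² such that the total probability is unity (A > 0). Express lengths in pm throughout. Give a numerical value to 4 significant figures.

A^2 ≈ 0.1212 pm^(-3)

Normalization requires ∫|u|² dξ = 1, integrated from 0 to ∞.
The integral (without the A² prefactor) comes out to λ^3/4.
Hence A² = 1/[λ^3/4].
With λ = 3.208: A² = 0.12116 and A = 0.34808.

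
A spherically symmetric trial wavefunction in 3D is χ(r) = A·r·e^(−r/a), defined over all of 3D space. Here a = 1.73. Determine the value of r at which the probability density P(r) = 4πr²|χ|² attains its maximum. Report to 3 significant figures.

Set d/dr [P(r) = 4πr²|χ|²] = 0 and solve for r > 0.
This gives r = 2·a.
With a = 1.73, the most probable radial distance is 3.460.

r ≈ 3.46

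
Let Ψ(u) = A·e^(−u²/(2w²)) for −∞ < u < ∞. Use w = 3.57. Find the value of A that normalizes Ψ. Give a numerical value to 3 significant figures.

We need A² ∫|f|² du = 1, taking the integral from −∞ to ∞.
∫|Ψ|² du = A²·(√(π)·w).
Hence A² = 1/[√(π)·w].
With w = 3.57: A² = 0.1580 and A = 0.3975.

A ≈ 0.398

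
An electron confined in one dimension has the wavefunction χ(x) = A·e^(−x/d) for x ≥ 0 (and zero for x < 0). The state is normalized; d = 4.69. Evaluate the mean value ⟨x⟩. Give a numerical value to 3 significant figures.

⟨x⟩ ≈ 2.35

⟨x⟩ = ∫ x |χ|² dx over the full domain.
Using ∫₀^∞ xⁿ e^(−αx) dx = n!/αⁿ⁺¹, since the A² factors cancel between numerator and denominator, ⟨x⟩ = d/2.
Putting d = 4.69 gives 2.345.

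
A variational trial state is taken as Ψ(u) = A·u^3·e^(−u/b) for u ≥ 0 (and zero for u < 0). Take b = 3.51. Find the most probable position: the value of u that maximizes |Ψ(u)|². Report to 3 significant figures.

u ≈ 10.5

Set d/du [|Ψ(u)|²] = 0 and solve for u > 0.
This gives u = 3·b.
With b = 3.51, the most probable position is 10.53.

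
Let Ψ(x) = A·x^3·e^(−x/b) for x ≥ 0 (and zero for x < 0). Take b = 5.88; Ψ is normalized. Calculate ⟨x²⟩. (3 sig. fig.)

⟨x²⟩ = ∫ x^2 |Ψ|² dx over the full domain.
Since the A² factors cancel between numerator and denominator, ⟨x²⟩ = 14·b^2.
With b = 5.88, ⟨x^2⟩ = 484.0.

⟨x^2⟩ ≈ 484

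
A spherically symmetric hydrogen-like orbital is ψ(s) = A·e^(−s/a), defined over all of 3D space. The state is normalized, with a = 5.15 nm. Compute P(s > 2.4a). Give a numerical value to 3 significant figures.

Integrate the radial probability density 4πs²|ψ|² over s > 2.4a.
The full normalization integral is A²·[π·a^3] = 1, fixing A².
Let u = s/a; then A², 4π and the length scale all cancel, so P = ∫_{2.4}^{∞} u^2·e^(-2·u) du ÷ ∫_{0}^{∞} u^2·e^(-2·u) du.
With ∫ u^2·e^(-2·u) du = -(2·u^2 + 2·u + 1)·e^(-2·u)/4 + C, the region integral is 433·e^(-24/5)/100 and the full one is 1/4.
The region integral divided by the full integral gives P = 0.1425.

P ≈ 0.143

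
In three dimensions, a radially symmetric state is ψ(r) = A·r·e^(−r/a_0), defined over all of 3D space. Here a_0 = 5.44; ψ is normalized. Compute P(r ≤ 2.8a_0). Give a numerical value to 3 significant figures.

With dV = 4πr²dr, the probability is ∫|ψ|² dV over r ≤ 2.8a_0.
Normalization gives A² = 1/(3·π·a_0^5).
Let u = r/a_0; then A², 4π and the length scale all cancel, so P = ∫_{0}^{2.8} u^4·e^(-2·u) du ÷ ∫_{0}^{∞} u^4·e^(-2·u) du.
An antiderivative of u^4·e^(-2·u) is -(u^4/2 + u^3 + 3·u^2/2 + 3·u/2 + 3/4)·e^(-2·u); evaluating from 0 to 2.8 gives ≈ 0.49339, while the full integral is 3/4.
The region integral divided by the full integral gives P = 0.6578.

P ≈ 0.658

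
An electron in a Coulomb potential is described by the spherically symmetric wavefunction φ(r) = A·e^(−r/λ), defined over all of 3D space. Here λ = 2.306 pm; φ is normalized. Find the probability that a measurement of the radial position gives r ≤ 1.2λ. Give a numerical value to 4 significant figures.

With dV = 4πr²dr, the probability is ∫|φ|² dV over r ≤ 1.2λ.
The full normalization integral is A²·[π·λ^3] = 1, fixing A².
Let u = r/λ; then A², 4π and the length scale all cancel, so P = ∫_{0}^{1.2} u^2·e^(-2·u) du ÷ ∫_{0}^{∞} u^2·e^(-2·u) du.
An antiderivative of u^2·e^(-2·u) is -(2·u^2 + 2·u + 1)·e^(-2·u)/4; evaluating from 0 to 1.2 gives 1/4 - 157·e^(-12/5)/100, while the full integral is 1/4.
Taking the ratio yields P = 0.43029.

P ≈ 0.4303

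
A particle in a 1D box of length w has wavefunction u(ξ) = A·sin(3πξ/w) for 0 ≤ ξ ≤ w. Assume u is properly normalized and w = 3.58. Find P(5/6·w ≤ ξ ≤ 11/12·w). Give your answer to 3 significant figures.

P ≈ 0.136

P = ∫_{5/6·w}^{11/12·w} |u(ξ)|² dξ.
The normalization integral ∫|u|²dξ over the whole domain equals w/2·A², and A² cancels in the ratio.
In terms of t = ξ/w (A² and the length scale cancel between numerator and denominator), P = [∫_{5/6}^{11/12} sin(3·π·t)^2 dt] / [∫_{0}^{1} sin(3·π·t)^2 dt].
Using ∫ sin(3·π·t)^2 dt = t/2 - sin(6·π·t)/(12·π), the numerator is 1/(12·π) + 1/24 and the denominator is 1/2.
Taking the ratio, P = (2 + π)/(12·π).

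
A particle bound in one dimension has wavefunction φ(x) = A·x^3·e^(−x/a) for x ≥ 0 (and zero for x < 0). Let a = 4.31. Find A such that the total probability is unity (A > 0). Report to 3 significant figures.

A ≈ 0.00254

We need A² ∫|f|² dx = 1, taking the integral from 0 to ∞.
With ∫₀^∞ x^6 e^(−αx) dx = 6!/α^7, the integral (without the A² prefactor) comes out to 45·a^7/8.
Setting this equal to 1 gives A² = 1/(45·a^7/8).
Plugging in a = 4.31 yields A = 0.002537.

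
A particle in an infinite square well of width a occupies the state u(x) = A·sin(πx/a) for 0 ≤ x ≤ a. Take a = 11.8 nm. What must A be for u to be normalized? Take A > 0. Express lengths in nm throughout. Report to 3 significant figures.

Require ∫ |u|² dx = 1 over the whole domain.
Using sin²θ = (1 − cos 2θ)/2, with u = A·sin(πx/a), the integral evaluates to A²·[a/2].
So A² = (a/2)^(−1).
With a = 11.8: A² = 0.1695 and A = 0.4117.

A ≈ 0.412 nm^(-1/2)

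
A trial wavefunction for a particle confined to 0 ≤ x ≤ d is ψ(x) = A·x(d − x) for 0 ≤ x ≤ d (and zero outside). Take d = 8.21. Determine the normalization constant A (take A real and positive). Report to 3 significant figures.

Require ∫ |ψ|² dx = 1 over the whole domain.
Expanding the polynomial and integrating term by term, ∫|ψ|² dx = A²·(d^5/30).
So A² = (d^5/30)^(−1).
With d = 8.21: A² = 0.0008043 and A = 0.02836.

A ≈ 0.0284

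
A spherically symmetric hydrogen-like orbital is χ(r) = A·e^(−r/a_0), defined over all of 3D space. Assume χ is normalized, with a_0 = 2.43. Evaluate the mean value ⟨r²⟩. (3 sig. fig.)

⟨r^2⟩ ≈ 17.7

The expectation value is the |χ|²-weighted average of r^2: ∫ r^2|χ|² 4πr² dr.
With ∫₀^∞ r^4 e^(−αr) dr = 4!/α^5, the ratio of the moment integral to the normalization integral gives ⟨r²⟩ = 3·a_0^2.
Putting a_0 = 2.43 gives 17.71.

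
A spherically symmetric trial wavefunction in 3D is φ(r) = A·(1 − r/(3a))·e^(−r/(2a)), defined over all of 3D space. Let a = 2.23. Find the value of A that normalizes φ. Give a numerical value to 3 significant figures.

A ≈ 0.104

The normalization condition is ∫|φ|² 4πr² dr = 1 from 0 to ∞.
(Spherical symmetry: dV = 4πr² dr.)
With φ = A·(1 − r/(3a))·e^(−r/(2a)), the integral evaluates to A²·[8·π·a^3/3].
So A² = (8·π·a^3/3)^(−1).
With a = 2.23: A² = 0.01076 and A = 0.1037.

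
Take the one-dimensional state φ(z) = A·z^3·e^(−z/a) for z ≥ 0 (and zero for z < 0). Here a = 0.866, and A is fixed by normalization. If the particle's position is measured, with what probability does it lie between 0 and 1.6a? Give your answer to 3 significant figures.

P = ∫_{0}^{1.6a} |φ(z)|² dz.
Since A² = 1/(45·a^7/8), this is the region integral divided by the full normalization integral.
Let u = z/a; then A² and the length scale cancel, so P = ∫_{0}^{1.6} u^6·e^(-2·u) du ÷ ∫_{0}^{∞} u^6·e^(-2·u) du.
An antiderivative of u^6·e^(-2·u) is -(4·u^6 + 12·u^5 + 30·u^4 + 60·u^3 + 90·u^2 + 90·u + 45)·e^(-2·u)/8; evaluating from 0 to 1.6 gives ≈ 0.25098, while the full integral is 45/8.
Evaluating gives P = 0.04462.

P ≈ 0.0446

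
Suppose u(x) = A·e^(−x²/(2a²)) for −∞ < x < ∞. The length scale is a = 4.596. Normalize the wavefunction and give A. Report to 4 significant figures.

A ≈ 0.3504

Normalization requires ∫|u|² dx = 1, integrated from −∞ to ∞.
Carrying out the integral gives A² · √(π)·a.
Setting this equal to 1 gives A² = 1/(√(π)·a).
Substituting a = 4.596 gives A² = 0.12276, so A = 0.35037.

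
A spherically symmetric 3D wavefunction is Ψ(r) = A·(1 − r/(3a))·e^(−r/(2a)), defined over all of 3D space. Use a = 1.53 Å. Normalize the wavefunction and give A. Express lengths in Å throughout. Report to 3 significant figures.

The normalization condition is ∫|Ψ|² 4πr² dr = 1 from 0 to ∞.
The angular integral contributes 4π, leaving ∫₀^∞ r²|Ψ|² dr.
Using ∫₀^∞ rⁿ e^(−αr) dr = n!/αⁿ⁺¹, with Ψ = A·(1 − r/(3a))·e^(−r/(2a)), the integral evaluates to A²·[8·π·a^3/3].
Hence A² = 1/[8·π·a^3/3].
With a = 1.53: A² = 0.03333 and A = 0.1826.

A ≈ 0.183 Å^(-3/2)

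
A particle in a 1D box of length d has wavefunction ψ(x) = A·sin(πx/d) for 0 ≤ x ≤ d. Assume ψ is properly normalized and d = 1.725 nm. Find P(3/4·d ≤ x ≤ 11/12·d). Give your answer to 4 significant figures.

P = ∫_{3/4·d}^{11/12·d} |ψ(x)|² dx.
Since A² = 1/(d/2), this is the region integral divided by the full normalization integral.
Let u = x/d; then A² and the length scale cancel, so P = ∫_{3/4}^{11/12} sin(π·u)^2 du ÷ ∫_{0}^{1} sin(π·u)^2 du.
With ∫ sin(π·u)^2 du = u/2 - sin(2·π·u)/(4·π) + C, the region integral is 1/12 - 1/(8·π) and the full one is 1/2.
The result is P = (-3 + 2·π)/(12·π).

P ≈ 0.08709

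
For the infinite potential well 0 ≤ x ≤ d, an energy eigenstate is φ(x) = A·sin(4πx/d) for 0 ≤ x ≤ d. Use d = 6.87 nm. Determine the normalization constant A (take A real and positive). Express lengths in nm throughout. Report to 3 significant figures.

The normalization condition is ∫|φ|² dx = 1 from 0 to d.
With ∫₀^d sin²(nπx/d) dx = d/2, carrying out the integral gives A² · d/2.
With d = 6.87: A² = 0.2911 and A = 0.5396.

A ≈ 0.540 nm^(-1/2)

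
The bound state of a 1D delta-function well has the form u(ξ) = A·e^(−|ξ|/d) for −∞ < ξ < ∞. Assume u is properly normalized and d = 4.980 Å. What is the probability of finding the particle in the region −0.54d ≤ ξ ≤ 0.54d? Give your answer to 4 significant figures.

|u|² is the probability density, so P = ∫_{−0.54d}^{0.54d} |u|² dξ.
Since A² = 1/(d), this is the region integral divided by the full normalization integral.
By symmetry take twice the ξ ≥ 0 contribution in numerator and denominator; the 2's cancel. Substituting t = ξ/d, A² and the length scale cancel in the ratio: P = ∫_{0}^{0.54} e^(-2·t) dt / ∫_{0}^{∞} e^(-2·t) dt.
An antiderivative of e^(-2·t) is -e^(-2·t)/2; evaluating from 0 to 0.54 gives 1/2 - e^(-27/25)/2, while the full integral is 1/2.
The result is P = 0.66040.

P ≈ 0.6604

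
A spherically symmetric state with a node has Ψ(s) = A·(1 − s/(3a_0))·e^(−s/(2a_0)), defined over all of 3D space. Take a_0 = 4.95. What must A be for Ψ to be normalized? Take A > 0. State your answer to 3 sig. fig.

A ≈ 0.0314

Require ∫ |Ψ|² 4πs² ds = 1 over the whole domain.
In 3D with spherical symmetry the volume element is 4πs² ds.
With Ψ = A·(1 − s/(3a_0))·e^(−s/(2a_0)), the integral evaluates to A²·[8·π·a_0^3/3].
So A² = (8·π·a_0^3/3)^(−1).
With a_0 = 4.95: A² = 0.0009842 and A = 0.03137.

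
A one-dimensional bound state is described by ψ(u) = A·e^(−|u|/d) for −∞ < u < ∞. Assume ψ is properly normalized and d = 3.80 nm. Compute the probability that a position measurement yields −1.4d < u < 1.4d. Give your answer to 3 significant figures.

P ≈ 0.939

|ψ|² is the probability density, so P = ∫_{−1.4d}^{1.4d} |ψ|² du.
With A² fixed by ∫|ψ|² = 1, i.e. A² = (d)^(−1), substitute and integrate.
By symmetry take twice the u ≥ 0 contribution in numerator and denominator; the 2's cancel. In terms of t = u/d (A² and the length scale cancel between numerator and denominator), P = [∫_{0}^{1.4} e^(-2·t) dt] / [∫_{0}^{∞} e^(-2·t) dt].
Using ∫ e^(-2·t) dt = -e^(-2·t)/2, the numerator is 1/2 - e^(-14/5)/2 and the denominator is 1/2.
Evaluating gives P = 0.9392.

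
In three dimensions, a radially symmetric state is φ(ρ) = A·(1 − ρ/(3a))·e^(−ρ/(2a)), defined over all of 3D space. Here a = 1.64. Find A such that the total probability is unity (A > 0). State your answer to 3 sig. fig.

The normalization condition is ∫|φ|² 4πρ² dρ = 1 from 0 to ∞.
(Spherical symmetry: dV = 4πρ² dρ.)
With ∫₀^∞ ρ^4 e^(−αρ) dρ = 4!/α^5, ∫|φ|² 4πρ² dρ = A²·(8·π·a^3/3).
With a = 1.64: A² = 0.02706 and A = 0.1645.

A ≈ 0.165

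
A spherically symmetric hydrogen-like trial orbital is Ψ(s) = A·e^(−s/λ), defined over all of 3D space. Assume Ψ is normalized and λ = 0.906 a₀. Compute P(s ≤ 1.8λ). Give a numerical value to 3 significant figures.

P ≈ 0.697

Integrate the radial probability density 4πs²|Ψ|² over s ≤ 1.8λ.
A² is fixed by ∫₀^∞ 4πs²|Ψ|² ds = 1, i.e. A² = (π·λ^3)^(−1).
In terms of u = s/λ (A², 4π and the length scale all cancel between numerator and denominator), P = [∫_{0}^{1.8} u^2·e^(-2·u) du] / [∫_{0}^{∞} u^2·e^(-2·u) du].
With ∫ u^2·e^(-2·u) du = -(2·u^2 + 2·u + 1)·e^(-2·u)/4 + C, the region integral is 1/4 - 277·e^(-18/5)/100 and the full one is 1/4.
This evaluates to P = 0.6973.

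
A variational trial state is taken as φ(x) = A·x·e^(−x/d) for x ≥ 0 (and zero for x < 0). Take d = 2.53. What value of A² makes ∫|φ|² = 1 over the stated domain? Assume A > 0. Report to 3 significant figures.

We need A² ∫|f|² dx = 1, taking the integral from 0 to ∞.
With ∫₀^∞ x^2 e^(−αx) dx = 2!/α^3, ∫|φ|² dx = A²·(d^3/4).
Substituting d = 2.53 gives A² = 0.2470, so A = 0.4970.

A^2 ≈ 0.247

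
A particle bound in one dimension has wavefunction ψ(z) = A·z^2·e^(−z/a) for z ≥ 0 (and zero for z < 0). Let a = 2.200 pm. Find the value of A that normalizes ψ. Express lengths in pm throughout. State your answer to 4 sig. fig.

A ≈ 0.1608 pm^(-5/2)

The normalization condition is ∫|ψ|² dz = 1 from 0 to ∞.
Using ∫₀^∞ zⁿ e^(−αz) dz = n!/αⁿ⁺¹, ∫|ψ|² dz = A²·(3·a^5/4).
Setting this equal to 1 gives A² = 1/(3·a^5/4).
Plugging in a = 2.200 yields A = 0.16085.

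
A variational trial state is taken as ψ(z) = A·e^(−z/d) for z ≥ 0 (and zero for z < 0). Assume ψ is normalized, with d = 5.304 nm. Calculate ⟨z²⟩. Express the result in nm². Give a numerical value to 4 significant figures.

The expectation value is the |ψ|²-weighted average of z^2: ∫ z^2|ψ|² dz.
With ∫₀^∞ z^2 e^(−αz) dz = 2!/α^3, evaluating both integrals, ⟨z²⟩ = d^2/2.
With d = 5.304, ⟨z^2⟩ = 14.066.

⟨z^2⟩ ≈ 14.07 nm^2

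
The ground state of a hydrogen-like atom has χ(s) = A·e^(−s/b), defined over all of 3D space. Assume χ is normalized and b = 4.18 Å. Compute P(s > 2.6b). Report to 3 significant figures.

P ≈ 0.109

With dV = 4πs²ds, the probability is ∫|χ|² dV over s > 2.6b.
The full normalization integral is A²·[π·b^3] = 1, fixing A².
Substituting u = s/b, A², 4π and the length scale all cancel in the ratio: P = ∫_{2.6}^{∞} u^2·e^(-2·u) du / ∫_{0}^{∞} u^2·e^(-2·u) du.
With ∫ u^2·e^(-2·u) du = -(2·u^2 + 2·u + 1)·e^(-2·u)/4 + C, the region integral is 493·e^(-26/5)/100 and the full one is 1/4.
The region integral divided by the full integral gives P = 0.1088.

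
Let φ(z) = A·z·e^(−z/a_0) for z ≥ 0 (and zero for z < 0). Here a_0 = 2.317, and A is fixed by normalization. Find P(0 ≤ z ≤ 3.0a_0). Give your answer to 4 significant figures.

P ≈ 0.9380

|φ|² is the probability density, so P = ∫_{0}^{3.0a_0} |φ|² dz.
Since A² = 1/(a_0^3/4), this is the region integral divided by the full normalization integral.
Substituting u = z/a_0, A² and the length scale cancel in the ratio: P = ∫_{0}^{3.0} u^2·e^(-2·u) du / ∫_{0}^{∞} u^2·e^(-2·u) du.
An antiderivative of u^2·e^(-2·u) is -(2·u^2 + 2·u + 1)·e^(-2·u)/4; evaluating from 0 to 3.0 gives 1/4 - 25·e^(-6)/4, while the full integral is 1/4.
The result is P = 0.93803.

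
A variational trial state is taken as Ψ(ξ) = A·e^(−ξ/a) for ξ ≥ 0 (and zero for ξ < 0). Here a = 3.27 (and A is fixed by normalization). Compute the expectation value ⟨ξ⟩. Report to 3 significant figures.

The expectation value is the |Ψ|²-weighted average of ξ: ∫ ξ|Ψ|² dξ.
The ratio of the moment integral to the normalization integral gives ⟨ξ⟩ = a/2.
With a = 3.27, ⟨ξ⟩ = 1.635.

⟨ξ⟩ ≈ 1.64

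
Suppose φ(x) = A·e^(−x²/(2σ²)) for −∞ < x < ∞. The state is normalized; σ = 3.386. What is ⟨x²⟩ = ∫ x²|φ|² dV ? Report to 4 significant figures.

By definition ⟨x²⟩ = ∫ x^2 |φ(x)|² dx.
Using the Gaussian integral ∫_{−∞}^{∞} e^(−αx²) dx = √(π/α), the ratio of the moment integral to the normalization integral gives ⟨x²⟩ = σ^2/2.
Putting σ = 3.386 gives 5.7325.

⟨x^2⟩ ≈ 5.732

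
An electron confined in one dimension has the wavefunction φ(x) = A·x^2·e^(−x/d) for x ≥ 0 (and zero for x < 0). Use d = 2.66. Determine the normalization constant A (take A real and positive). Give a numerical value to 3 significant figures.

Require ∫ |φ|² dx = 1 over the whole domain.
Recall ∫₀^∞ x^m e^(−x/β) dx = m!·β^(m+1), the integral (without the A² prefactor) comes out to 3·d^5/4.
Plugging in d = 2.66 yields A = 0.1001.

A ≈ 0.100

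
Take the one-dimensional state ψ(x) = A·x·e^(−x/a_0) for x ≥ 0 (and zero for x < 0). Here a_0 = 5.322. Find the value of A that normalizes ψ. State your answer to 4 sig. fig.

A ≈ 0.1629

The normalization condition is ∫|ψ|² dx = 1 from 0 to ∞.
Recall ∫₀^∞ x^m e^(−x/β) dx = m!·β^(m+1), the integral (without the A² prefactor) comes out to a_0^3/4.
So A² = (a_0^3/4)^(−1).
Substituting a_0 = 5.322 gives A² = 0.026536, so A = 0.16290.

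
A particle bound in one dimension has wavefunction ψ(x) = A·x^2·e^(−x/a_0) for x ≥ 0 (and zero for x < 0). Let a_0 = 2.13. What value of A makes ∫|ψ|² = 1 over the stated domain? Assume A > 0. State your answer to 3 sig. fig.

The normalization condition is ∫|ψ|² dx = 1 from 0 to ∞.
Using ∫₀^∞ xⁿ e^(−αx) dx = n!/αⁿ⁺¹, with ψ = A·x^2·e^(−x/a_0), the integral evaluates to A²·[3·a_0^5/4].
Hence A² = 1/[3·a_0^5/4].
Plugging in a_0 = 2.13 yields A = 0.1744.

A ≈ 0.174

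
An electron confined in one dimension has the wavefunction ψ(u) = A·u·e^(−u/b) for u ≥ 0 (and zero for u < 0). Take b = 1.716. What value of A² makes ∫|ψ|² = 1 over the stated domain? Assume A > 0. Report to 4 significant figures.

Require ∫ |ψ|² du = 1 over the whole domain.
Recall ∫₀^∞ u^m e^(−u/β) du = m!·β^(m+1), carrying out the integral gives A² · b^3/4.
Hence A² = 1/[b^3/4].
Substituting b = 1.716 gives A² = 0.79160, so A = 0.88972.

A^2 ≈ 0.7916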